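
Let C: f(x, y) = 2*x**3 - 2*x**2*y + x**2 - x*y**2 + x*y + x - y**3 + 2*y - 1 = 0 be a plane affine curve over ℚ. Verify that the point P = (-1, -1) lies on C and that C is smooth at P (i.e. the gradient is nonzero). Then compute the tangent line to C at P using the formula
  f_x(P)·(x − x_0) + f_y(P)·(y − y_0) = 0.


Tangent line at P: -x - 6*y - 7 = 0.

Step 1: f(-1, -1) = 0, so P lies on C.
Step 2: partial derivatives
  f_x(x, y) = 6*x**2 - 4*x*y + 2*x - y**2 + y + 1, f_y(x, y) = -2*x**2 - 2*x*y + x - 3*y**2 + 2.
  f_x(P) = -1, f_y(P) = -6 (gradient nonzero, so P is smooth).
Step 3: tangent line at P: -1·(x − -1) + -6·(y − -1) = 0.
Expanding: -x - 6*y - 7 = 0.


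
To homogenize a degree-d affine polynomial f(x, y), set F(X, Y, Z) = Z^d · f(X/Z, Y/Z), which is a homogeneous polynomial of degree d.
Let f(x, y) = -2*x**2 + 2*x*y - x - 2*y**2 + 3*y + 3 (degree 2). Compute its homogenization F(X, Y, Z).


F(X, Y, Z) = -2*X**2 + 2*X*Y - X*Z - 2*Y**2 + 3*Y*Z + 3*Z**2

deg(f) = 2.
Substitute x = X/Z, y = Y/Z into f, then multiply by Z^2.
  monomial -2·x^2·y^0 ↦ -2·X^2·Y^0·Z^0.
  monomial 2·x^1·y^1 ↦ 2·X^1·Y^1·Z^0.
  monomial -1·x^1·y^0 ↦ -1·X^1·Y^0·Z^1.
  monomial -2·x^0·y^2 ↦ -2·X^0·Y^2·Z^0.
  monomial 3·x^0·y^1 ↦ 3·X^0·Y^1·Z^1.
  monomial 3·x^0·y^0 ↦ 3·X^0·Y^0·Z^2.
Collecting: F(X, Y, Z) = -2*X**2 + 2*X*Y - X*Z - 2*Y**2 + 3*Y*Z + 3*Z**2.


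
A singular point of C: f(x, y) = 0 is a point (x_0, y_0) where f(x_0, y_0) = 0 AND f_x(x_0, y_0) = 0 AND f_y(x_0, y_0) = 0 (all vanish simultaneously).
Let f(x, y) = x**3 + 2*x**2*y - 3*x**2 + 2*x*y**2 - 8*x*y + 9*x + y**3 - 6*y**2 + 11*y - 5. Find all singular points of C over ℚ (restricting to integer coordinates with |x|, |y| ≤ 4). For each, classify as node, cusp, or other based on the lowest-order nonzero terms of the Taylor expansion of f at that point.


Singular points: {(-1, 3)}; classification: cusp.

Compute partial derivatives:
  f_x = 3*x**2 + 4*x*y - 6*x + 2*y**2 - 8*y + 9.
  f_y = 2*x**2 + 4*x*y - 8*x + 3*y**2 - 12*y + 11.
Scan x_0 ∈ {−4, ..., 4}. For each x_0, f_y(x_0, y) is a polynomial in y; find its integer roots y ∈ {−4, ..., 4}, then test f_x and f at those candidates.
  x = -4: f_y(-4, y) = 3*y**2 - 28*y + 75; no integer root y with |y| ≤ 4.
  x = -3: f_y(-3, y) = 3*y**2 - 24*y + 53; no integer root y with |y| ≤ 4.
  x = -2: f_y(-2, y) = 3*y**2 - 20*y + 35; no integer root y with |y| ≤ 4.
  x = -1: f_y(-1, y) = 3*y**2 - 16*y + 21; vanishes at y ∈ {3}. (-1, 3): f_x = 0, f = 0 — SINGULAR.
  x = 0: f_y(0, y) = 3*y**2 - 12*y + 11; no integer root y with |y| ≤ 4.
  x = 1: f_y(1, y) = 3*y**2 - 8*y + 5; vanishes at y ∈ {1}. (1, 1): f_x = 4 ≠ 0.
  x = 2: f_y(2, y) = 3*y**2 - 4*y + 3; no integer root y with |y| ≤ 4.
  x = 3: f_y(3, y) = 3*y**2 + 5; no integer root y with |y| ≤ 4.
  x = 4: f_y(4, y) = 3*y**2 + 4*y + 11; no integer root y with |y| ≤ 4.
Only singular point on the grid: (-1, 3).
Classify: substitute x = -1 + u, y = 3 + v and expand: f = u**3 + 2*u**2*v + 2*u*v**2 + v**3 + v**2.
No constant or linear terms (consistent with a singular point). Quadratic part: v**2. Cubic part: u**3 + 2*u**2*v + 2*u*v**2 + v**3.
The quadratic part v**2 is a perfect square, so there is a single (double) tangent line v = 0, i.e. y = 3. Restricting the cubic part to that line (v = 0) leaves u**3 ≠ 0, so f is not divisible by v and the branch is v² ≈ -u**3 to lowest order — this is a cusp.
Classification: cusp.


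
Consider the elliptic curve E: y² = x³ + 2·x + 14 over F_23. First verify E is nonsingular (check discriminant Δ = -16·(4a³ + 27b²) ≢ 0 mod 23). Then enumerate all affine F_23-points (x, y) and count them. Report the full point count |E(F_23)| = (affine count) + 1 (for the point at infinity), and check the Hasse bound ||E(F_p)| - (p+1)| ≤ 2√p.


Affine points = {(2, 7), (2, 16), (3, 1), (3, 22), (6, 9), (6, 14), (7, 7), (7, 16), (8, 6), (8, 17), (9, 5), (9, 18), (12, 8), (12, 15), (13, 11), (13, 12), (14, 7), (14, 16), (16, 5), (16, 18), (17, 4), (17, 19), (20, 2), (20, 21), (21, 5), (21, 18)}; affine count = 26; |E(F_23)| = 27.

Discriminant check: Δ ∝ 4a³ + 27b² = 4·2³ + 27·14² = 4·8 + 27·196 ≡ 11 (mod 23). Nonzero ⇒ E is nonsingular.
For each x ∈ F_23, compute rhs = x³ + 2·x + 14 mod 23, then count y ∈ F_23 with y² ≡ rhs.
  x = 0: rhs = 14, matching y values: none (0 points).
  x = 1: rhs = 17, matching y values: none (0 points).
  x = 2: rhs = 3, matching y values: 7, 16 (2 points).
  x = 3: rhs = 1, matching y values: 1, 22 (2 points).
  x = 4: rhs = 17, matching y values: none (0 points).
  x = 5: rhs = 11, matching y values: none (0 points).
  x = 6: rhs = 12, matching y values: 9, 14 (2 points).
  x = 7: rhs = 3, matching y values: 7, 16 (2 points).
  x = 8: rhs = 13, matching y values: 6, 17 (2 points).
  x = 9: rhs = 2, matching y values: 5, 18 (2 points).
  x = 10: rhs = 22, matching y values: none (0 points).
  x = 11: rhs = 10, matching y values: none (0 points).
  x = 12: rhs = 18, matching y values: 8, 15 (2 points).
  x = 13: rhs = 6, matching y values: 11, 12 (2 points).
  x = 14: rhs = 3, matching y values: 7, 16 (2 points).
  x = 15: rhs = 15, matching y values: none (0 points).
  x = 16: rhs = 2, matching y values: 5, 18 (2 points).
  x = 17: rhs = 16, matching y values: 4, 19 (2 points).
  x = 18: rhs = 17, matching y values: none (0 points).
  x = 19: rhs = 11, matching y values: none (0 points).
  x = 20: rhs = 4, matching y values: 2, 21 (2 points).
  x = 21: rhs = 2, matching y values: 5, 18 (2 points).
  x = 22: rhs = 11, matching y values: none (0 points).
Total affine count: 26.
Full point count |E(F_23)| = 26 + 1 = 27.
Hasse bound: |27 − (23+1)| = |3| = 3 ≤ 2√23 ≈ 9.5917 ✓.


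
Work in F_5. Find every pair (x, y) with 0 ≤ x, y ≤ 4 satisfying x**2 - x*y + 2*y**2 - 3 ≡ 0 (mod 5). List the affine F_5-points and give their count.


Affine F_5-points: {(0, 2), (0, 3), (2, 2), (2, 4), (3, 1), (3, 3)}; count = 6.

For each of the 25 pairs (x, y) ∈ F_5², evaluate f(x, y) mod 5. Record the zeros.
  x = 0: [0↦2, 1↦4, 2↦0, 3↦0, 4↦4]  zeros at y ∈ {2, 3}
  x = 1: [0↦3, 1↦4, 2↦4, 3↦3, 4↦1]  zeros at y ∈ ∅
  x = 2: [0↦1, 1↦1, 2↦0, 3↦3, 4↦0]  zeros at y ∈ {2, 4}
  x = 3: [0↦1, 1↦0, 2↦3, 3↦0, 4↦1]  zeros at y ∈ {1, 3}
  x = 4: [0↦3, 1↦1, 2↦3, 3↦4, 4↦4]  zeros at y ∈ ∅
Collecting zeros: affine points = {(0, 2), (0, 3), (2, 2), (2, 4), (3, 1), (3, 3)}.
Total count |C(F_5)_aff| = 6.


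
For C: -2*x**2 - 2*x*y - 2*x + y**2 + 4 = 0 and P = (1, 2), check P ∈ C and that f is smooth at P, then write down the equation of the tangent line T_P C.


Tangent line at P: -10*x + 2*y + 6 = 0.

Step 1: f(1, 2) = 0, so P lies on C.
Step 2: partial derivatives
  f_x(x, y) = -4*x - 2*y - 2, f_y(x, y) = -2*x + 2*y.
  f_x(P) = -10, f_y(P) = 2 (gradient nonzero, so P is smooth).
Step 3: tangent line at P: -10·(x − 1) + 2·(y − 2) = 0.
Expanding: -10*x + 2*y + 6 = 0.


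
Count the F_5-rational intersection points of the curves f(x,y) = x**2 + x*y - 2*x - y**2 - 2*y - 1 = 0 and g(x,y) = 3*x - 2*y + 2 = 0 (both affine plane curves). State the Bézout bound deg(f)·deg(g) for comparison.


Common zeros: ∅; count = 0; Bézout bound = 2.

deg(f) = 2, deg(g) = 1, so Bézout bound = 2.
Scan x ∈ F_5. For each x, list the y ∈ F_5 with f(x, y) ≡ 0 and those with g(x, y) ≡ 0 (mod 5); the common zeros in that column are the intersection.
  x = 0: f ≡ 0 at y ∈ {4}; g ≡ 0 at y ∈ {1}; common: ∅.
  x = 1: f ≡ 0 at y ∈ ∅; g ≡ 0 at y ∈ {0}; common: ∅.
  x = 2: f ≡ 0 at y ∈ {2, 3}; g ≡ 0 at y ∈ {4}; common: ∅.
  x = 3: f ≡ 0 at y ∈ {2, 4}; g ≡ 0 at y ∈ {3}; common: ∅.
  x = 4: f ≡ 0 at y ∈ ∅; g ≡ 0 at y ∈ {2}; common: ∅.
Collecting: common zeros = ∅, so the count is 0.
Comparison with the Bézout bound: 0 ≤ 2 = deg(f)·deg(g), as expected for curves with no common component (the affine F_5-count falls short of the bound because intersections may lie at infinity, over extension fields, or carry multiplicity).


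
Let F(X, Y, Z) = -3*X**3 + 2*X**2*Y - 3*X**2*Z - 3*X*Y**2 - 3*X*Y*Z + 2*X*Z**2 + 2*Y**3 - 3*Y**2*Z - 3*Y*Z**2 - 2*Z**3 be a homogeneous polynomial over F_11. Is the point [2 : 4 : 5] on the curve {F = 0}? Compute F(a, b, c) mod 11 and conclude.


F(2,4,5) ≡ 6 (mod 11); P is NOT on the curve.

Evaluate F(2, 4, 5) term-by-term (mod 11).
  -3*X**3 ↦ -3·8·1·1 = -24
  2*X**2*Y ↦ 2·4·4·1 = 32
  -3*X**2*Z ↦ -3·4·1·5 = -60
  -3*X*Y**2 ↦ -3·2·16·1 = -96
  -3*X*Y*Z ↦ -3·2·4·5 = -120
  2*X*Z**2 ↦ 2·2·1·25 = 100
  2*Y**3 ↦ 2·1·64·1 = 128
  -3*Y**2*Z ↦ -3·1·16·5 = -240
  -3*Y*Z**2 ↦ -3·1·4·25 = -300
  -2*Z**3 ↦ -2·1·1·125 = -250
Sum: F(2, 4, 5) = (-24) + (32) + (-60) + (-96) + (-120) + (100) + (128) + (-240) + (-300) + (-250) = -830.
Reducing mod 11: -830 ≡ 6 (mod 11).
Since F(a, b, c) ≡ 6 ≠ 0 (mod 11), P does NOT lie on the curve.


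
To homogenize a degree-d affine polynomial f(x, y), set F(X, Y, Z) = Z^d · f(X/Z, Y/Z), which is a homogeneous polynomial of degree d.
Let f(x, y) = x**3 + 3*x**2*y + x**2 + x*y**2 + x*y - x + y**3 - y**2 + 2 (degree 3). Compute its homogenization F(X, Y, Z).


F(X, Y, Z) = X**3 + 3*X**2*Y + X**2*Z + X*Y**2 + X*Y*Z - X*Z**2 + Y**3 - Y**2*Z + 2*Z**3

deg(f) = 3.
Substitute x = X/Z, y = Y/Z into f, then multiply by Z^3.
  monomial 1·x^3·y^0 ↦ 1·X^3·Y^0·Z^0.
  monomial 3·x^2·y^1 ↦ 3·X^2·Y^1·Z^0.
  monomial 1·x^2·y^0 ↦ 1·X^2·Y^0·Z^1.
  monomial 1·x^1·y^2 ↦ 1·X^1·Y^2·Z^0.
  monomial 1·x^1·y^1 ↦ 1·X^1·Y^1·Z^1.
  monomial -1·x^1·y^0 ↦ -1·X^1·Y^0·Z^2.
  monomial 1·x^0·y^3 ↦ 1·X^0·Y^3·Z^0.
  monomial -1·x^0·y^2 ↦ -1·X^0·Y^2·Z^1.
  monomial 2·x^0·y^0 ↦ 2·X^0·Y^0·Z^3.
Collecting: F(X, Y, Z) = X**3 + 3*X**2*Y + X**2*Z + X*Y**2 + X*Y*Z - X*Z**2 + Y**3 - Y**2*Z + 2*Z**3.


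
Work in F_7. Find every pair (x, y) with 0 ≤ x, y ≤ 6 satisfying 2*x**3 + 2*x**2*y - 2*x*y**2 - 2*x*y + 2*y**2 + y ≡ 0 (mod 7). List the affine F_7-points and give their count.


Affine F_7-points: {(0, 0), (0, 3), (1, 5), (3, 1), (3, 4), (4, 1), (4, 2), (5, 3), (6, 1), (6, 3)}; count = 10.

For each of the 49 pairs (x, y) ∈ F_7², evaluate f(x, y) mod 7. Record the zeros.
  x = 0: [0↦0, 1↦3, 2↦3, 3↦0, 4↦1, 5↦6, 6↦1]  zeros at y ∈ {0, 3}
  x = 1: [0↦2, 1↦3, 2↦4, 3↦5, 4↦6, 5↦0, 6↦1]  zeros at y ∈ {5}
  x = 2: [0↦2, 1↦5, 2↦4, 3↦6, 4↦4, 5↦5, 6↦2]  zeros at y ∈ ∅
  x = 3: [0↦5, 1↦0, 2↦1, 3↦1, 4↦0, 5↦5, 6↦2]  zeros at y ∈ {1, 4}
  x = 4: [0↦2, 1↦0, 2↦0, 3↦2, 4↦6, 5↦5, 6↦6]  zeros at y ∈ {1, 2}
  x = 5: [0↦5, 1↦3, 2↦6, 3↦0, 4↦6, 5↦3, 6↦5]  zeros at y ∈ {3}
  x = 6: [0↦5, 1↦0, 2↦3, 3↦0, 4↦5, 5↦4, 6↦4]  zeros at y ∈ {1, 3}
Collecting zeros: affine points = {(0, 0), (0, 3), (1, 5), (3, 1), (3, 4), (4, 1), (4, 2), (5, 3), (6, 1), (6, 3)}.
Total count |C(F_7)_aff| = 10.


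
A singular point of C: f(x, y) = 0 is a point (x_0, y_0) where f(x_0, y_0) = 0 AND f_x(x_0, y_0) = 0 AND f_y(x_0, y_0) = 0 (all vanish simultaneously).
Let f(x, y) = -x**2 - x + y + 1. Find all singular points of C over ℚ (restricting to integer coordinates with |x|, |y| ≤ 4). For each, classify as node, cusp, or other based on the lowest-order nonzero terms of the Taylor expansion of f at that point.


No singular points in the scanned grid; C is smooth there.

Compute partial derivatives:
  f_x = -2*x - 1.
  f_y = 1.
f_y = 1 is a nonzero constant, so f_y never vanishes: no point (x, y) can satisfy f = f_x = f_y = 0. In particular no (x, y) ∈ {−4, ..., 4}² is singular; the curve is smooth.


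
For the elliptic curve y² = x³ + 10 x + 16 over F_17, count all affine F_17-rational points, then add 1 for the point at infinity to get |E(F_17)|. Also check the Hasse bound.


Affine points = {(0, 4), (0, 13), (4, 1), (4, 16), (5, 2), (5, 15), (7, 2), (7, 15), (8, 8), (8, 9), (9, 6), (9, 11)}; affine count = 12; |E(F_17)| = 13.

Discriminant check: Δ ∝ 4a³ + 27b² = 4·10³ + 27·16² = 4·1000 + 27·256 ≡ 15 (mod 17). Nonzero ⇒ E is nonsingular.
For each x ∈ F_17, compute rhs = x³ + 10·x + 16 mod 17, then count y ∈ F_17 with y² ≡ rhs.
  x = 0: rhs = 16, matching y values: 4, 13 (2 points).
  x = 1: rhs = 10, matching y values: none (0 points).
  x = 2: rhs = 10, matching y values: none (0 points).
  x = 3: rhs = 5, matching y values: none (0 points).
  x = 4: rhs = 1, matching y values: 1, 16 (2 points).
  x = 5: rhs = 4, matching y values: 2, 15 (2 points).
  x = 6: rhs = 3, matching y values: none (0 points).
  x = 7: rhs = 4, matching y values: 2, 15 (2 points).
  x = 8: rhs = 13, matching y values: 8, 9 (2 points).
  x = 9: rhs = 2, matching y values: 6, 11 (2 points).
  x = 10: rhs = 11, matching y values: none (0 points).
  x = 11: rhs = 12, matching y values: none (0 points).
  x = 12: rhs = 11, matching y values: none (0 points).
  x = 13: rhs = 14, matching y values: none (0 points).
  x = 14: rhs = 10, matching y values: none (0 points).
  x = 15: rhs = 5, matching y values: none (0 points).
  x = 16: rhs = 5, matching y values: none (0 points).
Total affine count: 12.
Full point count |E(F_17)| = 12 + 1 = 13.
Hasse bound: |13 − (17+1)| = |-5| = 5 ≤ 2√17 ≈ 8.2462 ✓.


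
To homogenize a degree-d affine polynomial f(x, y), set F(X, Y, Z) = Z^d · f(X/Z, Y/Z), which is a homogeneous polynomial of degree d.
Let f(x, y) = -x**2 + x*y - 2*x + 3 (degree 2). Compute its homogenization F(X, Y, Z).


F(X, Y, Z) = -X**2 + X*Y - 2*X*Z + 3*Z**2

deg(f) = 2.
Substitute x = X/Z, y = Y/Z into f, then multiply by Z^2.
  monomial -1·x^2·y^0 ↦ -1·X^2·Y^0·Z^0.
  monomial 1·x^1·y^1 ↦ 1·X^1·Y^1·Z^0.
  monomial -2·x^1·y^0 ↦ -2·X^1·Y^0·Z^1.
  monomial 3·x^0·y^0 ↦ 3·X^0·Y^0·Z^2.
Collecting: F(X, Y, Z) = -X**2 + X*Y - 2*X*Z + 3*Z**2.


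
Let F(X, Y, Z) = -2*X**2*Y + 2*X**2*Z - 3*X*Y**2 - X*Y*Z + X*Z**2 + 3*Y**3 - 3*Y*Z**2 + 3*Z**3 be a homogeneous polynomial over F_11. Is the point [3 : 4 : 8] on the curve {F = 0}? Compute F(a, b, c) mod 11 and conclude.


F(3,4,8) ≡ 5 (mod 11); P is NOT on the curve.

Evaluate F(3, 4, 8) term-by-term (mod 11).
  -2*X**2*Y ↦ -2·9·4·1 = -72
  2*X**2*Z ↦ 2·9·1·8 = 144
  -3*X*Y**2 ↦ -3·3·16·1 = -144
  -X*Y*Z ↦ -1·3·4·8 = -96
  X*Z**2 ↦ 1·3·1·64 = 192
  3*Y**3 ↦ 3·1·64·1 = 192
  -3*Y*Z**2 ↦ -3·1·4·64 = -768
  3*Z**3 ↦ 3·1·1·512 = 1536
Sum: F(3, 4, 8) = (-72) + (144) + (-144) + (-96) + (192) + (192) + (-768) + (1536) = 984.
Reducing mod 11: 984 ≡ 5 (mod 11).
Since F(a, b, c) ≡ 5 ≠ 0 (mod 11), P does NOT lie on the curve.


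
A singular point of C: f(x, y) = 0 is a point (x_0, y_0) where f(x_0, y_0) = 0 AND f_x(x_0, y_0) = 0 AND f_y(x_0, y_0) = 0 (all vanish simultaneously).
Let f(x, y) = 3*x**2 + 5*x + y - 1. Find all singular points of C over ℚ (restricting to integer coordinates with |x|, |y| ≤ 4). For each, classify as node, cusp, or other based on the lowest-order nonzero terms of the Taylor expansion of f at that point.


No singular points in the scanned grid; C is smooth there.

Compute partial derivatives:
  f_x = 6*x + 5.
  f_y = 1.
f_y = 1 is a nonzero constant, so f_y never vanishes: no point (x, y) can satisfy f = f_x = f_y = 0. In particular no (x, y) ∈ {−4, ..., 4}² is singular; the curve is smooth.


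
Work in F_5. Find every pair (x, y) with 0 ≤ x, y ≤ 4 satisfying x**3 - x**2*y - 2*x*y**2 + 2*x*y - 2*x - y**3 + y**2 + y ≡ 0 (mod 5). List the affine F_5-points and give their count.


Affine F_5-points: {(0, 0), (0, 3), (4, 3)}; count = 3.

For each of the 25 pairs (x, y) ∈ F_5², evaluate f(x, y) mod 5. Record the zeros.
  x = 0: [0↦0, 1↦1, 2↦3, 3↦0, 4↦1]  zeros at y ∈ {0, 3}
  x = 1: [0↦4, 1↦4, 2↦1, 3↦4, 4↦2]  zeros at y ∈ ∅
  x = 2: [0↦4, 1↦1, 2↦1, 3↦3, 4↦1]  zeros at y ∈ ∅
  x = 3: [0↦1, 1↦3, 2↦4, 3↦3, 4↦4]  zeros at y ∈ ∅
  x = 4: [0↦1, 1↦1, 2↦1, 3↦0, 4↦2]  zeros at y ∈ {3}
Collecting zeros: affine points = {(0, 0), (0, 3), (4, 3)}.
Total count |C(F_5)_aff| = 3.


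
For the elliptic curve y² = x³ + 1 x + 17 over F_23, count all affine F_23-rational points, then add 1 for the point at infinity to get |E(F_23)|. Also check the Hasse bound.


Affine points = {(2, 2), (2, 21), (3, 1), (3, 22), (4, 4), (4, 19), (5, 3), (5, 20), (6, 3), (6, 20), (8, 10), (8, 13), (11, 5), (11, 18), (12, 3), (12, 20), (15, 7), (15, 16), (16, 9), (16, 14), (17, 5), (17, 18), (18, 5), (18, 18), (19, 8), (19, 15)}; affine count = 26; |E(F_23)| = 27.

Discriminant check: Δ ∝ 4a³ + 27b² = 4·1³ + 27·17² = 4·1 + 27·289 ≡ 10 (mod 23). Nonzero ⇒ E is nonsingular.
For each x ∈ F_23, compute rhs = x³ + 1·x + 17 mod 23, then count y ∈ F_23 with y² ≡ rhs.
  x = 0: rhs = 17, matching y values: none (0 points).
  x = 1: rhs = 19, matching y values: none (0 points).
  x = 2: rhs = 4, matching y values: 2, 21 (2 points).
  x = 3: rhs = 1, matching y values: 1, 22 (2 points).
  x = 4: rhs = 16, matching y values: 4, 19 (2 points).
  x = 5: rhs = 9, matching y values: 3, 20 (2 points).
  x = 6: rhs = 9, matching y values: 3, 20 (2 points).
  x = 7: rhs = 22, matching y values: none (0 points).
  x = 8: rhs = 8, matching y values: 10, 13 (2 points).
  x = 9: rhs = 19, matching y values: none (0 points).
  x = 10: rhs = 15, matching y values: none (0 points).
  x = 11: rhs = 2, matching y values: 5, 18 (2 points).
  x = 12: rhs = 9, matching y values: 3, 20 (2 points).
  x = 13: rhs = 19, matching y values: none (0 points).
  x = 14: rhs = 15, matching y values: none (0 points).
  x = 15: rhs = 3, matching y values: 7, 16 (2 points).
  x = 16: rhs = 12, matching y values: 9, 14 (2 points).
  x = 17: rhs = 2, matching y values: 5, 18 (2 points).
  x = 18: rhs = 2, matching y values: 5, 18 (2 points).
  x = 19: rhs = 18, matching y values: 8, 15 (2 points).
  x = 20: rhs = 10, matching y values: none (0 points).
  x = 21: rhs = 7, matching y values: none (0 points).
  x = 22: rhs = 15, matching y values: none (0 points).
Total affine count: 26.
Full point count |E(F_23)| = 26 + 1 = 27.
Hasse bound: |27 − (23+1)| = |3| = 3 ≤ 2√23 ≈ 9.5917 ✓.


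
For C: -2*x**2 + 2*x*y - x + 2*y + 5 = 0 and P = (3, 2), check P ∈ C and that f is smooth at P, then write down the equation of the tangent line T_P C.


Tangent line at P: -9*x + 8*y + 11 = 0.

Step 1: f(3, 2) = 0, so P lies on C.
Step 2: partial derivatives
  f_x(x, y) = -4*x + 2*y - 1, f_y(x, y) = 2*x + 2.
  f_x(P) = -9, f_y(P) = 8 (gradient nonzero, so P is smooth).
Step 3: tangent line at P: -9·(x − 3) + 8·(y − 2) = 0.
Expanding: -9*x + 8*y + 11 = 0.


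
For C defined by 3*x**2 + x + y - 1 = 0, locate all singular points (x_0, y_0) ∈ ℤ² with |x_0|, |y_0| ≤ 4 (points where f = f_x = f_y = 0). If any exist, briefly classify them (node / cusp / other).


No singular points in the scanned grid; C is smooth there.

Compute partial derivatives:
  f_x = 6*x + 1.
  f_y = 1.
f_y = 1 is a nonzero constant, so f_y never vanishes: no point (x, y) can satisfy f = f_x = f_y = 0. In particular no (x, y) ∈ {−4, ..., 4}² is singular; the curve is smooth.


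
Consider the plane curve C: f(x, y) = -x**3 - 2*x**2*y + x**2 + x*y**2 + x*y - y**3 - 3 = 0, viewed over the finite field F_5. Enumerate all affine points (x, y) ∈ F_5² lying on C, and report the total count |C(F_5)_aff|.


Affine F_5-points: {(0, 3), (1, 4)}; count = 2.

For each of the 25 pairs (x, y) ∈ F_5², evaluate f(x, y) mod 5. Record the zeros.
  x = 0: [0↦2, 1↦1, 2↦4, 3↦0, 4↦3]  zeros at y ∈ {3}
  x = 1: [0↦2, 1↦1, 2↦1, 3↦1, 4↦0]  zeros at y ∈ {4}
  x = 2: [0↦3, 1↦3, 2↦1, 3↦1, 4↦2]  zeros at y ∈ ∅
  x = 3: [0↦4, 1↦1, 2↦3, 3↦4, 4↦3]  zeros at y ∈ ∅
  x = 4: [0↦4, 1↦4, 2↦1, 3↦4, 4↦2]  zeros at y ∈ ∅
Collecting zeros: affine points = {(0, 3), (1, 4)}.
Total count |C(F_5)_aff| = 2.


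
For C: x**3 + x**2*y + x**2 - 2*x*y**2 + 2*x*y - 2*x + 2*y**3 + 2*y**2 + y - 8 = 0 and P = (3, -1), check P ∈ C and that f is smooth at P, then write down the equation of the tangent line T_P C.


Tangent line at P: 21*x + 30*y - 33 = 0.

Step 1: f(3, -1) = 0, so P lies on C.
Step 2: partial derivatives
  f_x(x, y) = 3*x**2 + 2*x*y + 2*x - 2*y**2 + 2*y - 2, f_y(x, y) = x**2 - 4*x*y + 2*x + 6*y**2 + 4*y + 1.
  f_x(P) = 21, f_y(P) = 30 (gradient nonzero, so P is smooth).
Step 3: tangent line at P: 21·(x − 3) + 30·(y − -1) = 0.
Expanding: 21*x + 30*y - 33 = 0.


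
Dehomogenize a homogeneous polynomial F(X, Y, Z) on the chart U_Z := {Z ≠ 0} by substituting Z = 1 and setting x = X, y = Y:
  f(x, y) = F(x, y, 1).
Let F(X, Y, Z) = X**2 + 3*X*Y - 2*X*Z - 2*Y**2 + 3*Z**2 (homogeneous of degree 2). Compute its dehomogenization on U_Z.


f(x, y) = x**2 + 3*x*y - 2*x - 2*y**2 + 3

On U_Z we set Z = 1. Each monomial c·X^i·Y^j·Z^k in F becomes c·x^i·y^j·1^k = c·x^i·y^j.
Substituting Z = 1: F(X, Y, 1) = x**2 + 3*x*y - 2*x - 2*y**2 + 3.
Note: deg(f) ≤ deg(F) = 2; strict inequality happens when F is divisible by Z (lost terms).


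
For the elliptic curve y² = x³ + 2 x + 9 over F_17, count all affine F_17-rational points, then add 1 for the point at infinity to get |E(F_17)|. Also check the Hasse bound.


Affine points = {(0, 3), (0, 14), (2, 2), (2, 15), (3, 5), (3, 12), (4, 8), (4, 9), (5, 5), (5, 12), (6, 4), (6, 13), (7, 3), (7, 14), (9, 5), (9, 12), (10, 3), (10, 14), (11, 6), (11, 11)}; affine count = 20; |E(F_17)| = 21.

Discriminant check: Δ ∝ 4a³ + 27b² = 4·2³ + 27·9² = 4·8 + 27·81 ≡ 9 (mod 17). Nonzero ⇒ E is nonsingular.
For each x ∈ F_17, compute rhs = x³ + 2·x + 9 mod 17, then count y ∈ F_17 with y² ≡ rhs.
  x = 0: rhs = 9, matching y values: 3, 14 (2 points).
  x = 1: rhs = 12, matching y values: none (0 points).
  x = 2: rhs = 4, matching y values: 2, 15 (2 points).
  x = 3: rhs = 8, matching y values: 5, 12 (2 points).
  x = 4: rhs = 13, matching y values: 8, 9 (2 points).
  x = 5: rhs = 8, matching y values: 5, 12 (2 points).
  x = 6: rhs = 16, matching y values: 4, 13 (2 points).
  x = 7: rhs = 9, matching y values: 3, 14 (2 points).
  x = 8: rhs = 10, matching y values: none (0 points).
  x = 9: rhs = 8, matching y values: 5, 12 (2 points).
  x = 10: rhs = 9, matching y values: 3, 14 (2 points).
  x = 11: rhs = 2, matching y values: 6, 11 (2 points).
  x = 12: rhs = 10, matching y values: none (0 points).
  x = 13: rhs = 5, matching y values: none (0 points).
  x = 14: rhs = 10, matching y values: none (0 points).
  x = 15: rhs = 14, matching y values: none (0 points).
  x = 16: rhs = 6, matching y values: none (0 points).
Total affine count: 20.
Full point count |E(F_17)| = 20 + 1 = 21.
Hasse bound: |21 − (17+1)| = |3| = 3 ≤ 2√17 ≈ 8.2462 ✓.


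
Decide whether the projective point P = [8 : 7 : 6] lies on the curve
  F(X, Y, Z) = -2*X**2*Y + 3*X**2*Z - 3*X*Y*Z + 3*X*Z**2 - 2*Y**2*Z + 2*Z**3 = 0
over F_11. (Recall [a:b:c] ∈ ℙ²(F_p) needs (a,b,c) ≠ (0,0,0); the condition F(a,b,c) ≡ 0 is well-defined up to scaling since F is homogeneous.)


F(8,7,6) ≡ 0 (mod 11); P is on the curve.

Evaluate F(8, 7, 6) term-by-term (mod 11).
  -2*X**2*Y ↦ -2·64·7·1 = -896
  3*X**2*Z ↦ 3·64·1·6 = 1152
  -3*X*Y*Z ↦ -3·8·7·6 = -1008
  3*X*Z**2 ↦ 3·8·1·36 = 864
  -2*Y**2*Z ↦ -2·1·49·6 = -588
  2*Z**3 ↦ 2·1·1·216 = 432
Sum: F(8, 7, 6) = (-896) + (1152) + (-1008) + (864) + (-588) + (432) = -44.
Reducing mod 11: -44 ≡ 0 (mod 11).
Since F(a, b, c) ≡ 0 (mod 11), P lies on the curve.


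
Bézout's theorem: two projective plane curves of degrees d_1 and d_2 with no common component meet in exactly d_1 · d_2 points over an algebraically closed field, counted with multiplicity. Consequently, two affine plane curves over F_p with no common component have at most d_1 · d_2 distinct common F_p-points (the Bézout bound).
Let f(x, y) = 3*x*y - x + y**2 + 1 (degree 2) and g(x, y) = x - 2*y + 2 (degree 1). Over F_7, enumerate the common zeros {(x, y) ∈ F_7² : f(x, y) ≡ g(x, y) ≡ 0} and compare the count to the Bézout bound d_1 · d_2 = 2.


Common zeros: {(4, 3)}; count = 1; Bézout bound = 2.

deg(f) = 2, deg(g) = 1, so Bézout bound = 2.
Scan x ∈ F_7. For each x, list the y ∈ F_7 with f(x, y) ≡ 0 and those with g(x, y) ≡ 0 (mod 7); the common zeros in that column are the intersection.
  x = 0: f ≡ 0 at y ∈ ∅; g ≡ 0 at y ∈ {1}; common: ∅.
  x = 1: f ≡ 0 at y ∈ {0, 4}; g ≡ 0 at y ∈ {5}; common: ∅.
  x = 2: f ≡ 0 at y ∈ ∅; g ≡ 0 at y ∈ {2}; common: ∅.
  x = 3: f ≡ 0 at y ∈ ∅; g ≡ 0 at y ∈ {6}; common: ∅.
  x = 4: f ≡ 0 at y ∈ {3, 6}; g ≡ 0 at y ∈ {3}; common: {3}.
  x = 5: f ≡ 0 at y ∈ ∅; g ≡ 0 at y ∈ {0}; common: ∅.
  x = 6: f ≡ 0 at y ∈ {1, 2}; g ≡ 0 at y ∈ {4}; common: ∅.
Collecting: common zeros = {(4, 3)}, so the count is 1.
Comparison with the Bézout bound: 1 ≤ 2 = deg(f)·deg(g), as expected for curves with no common component (the affine F_7-count falls short of the bound because intersections may lie at infinity, over extension fields, or carry multiplicity).


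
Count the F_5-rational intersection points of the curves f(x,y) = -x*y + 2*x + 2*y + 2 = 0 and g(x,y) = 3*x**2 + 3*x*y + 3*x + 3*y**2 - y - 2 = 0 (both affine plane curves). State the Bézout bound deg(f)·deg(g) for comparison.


Common zeros: {(3, 3)}; count = 1; Bézout bound = 4.

deg(f) = 2, deg(g) = 2, so Bézout bound = 4.
Scan x ∈ F_5. For each x, list the y ∈ F_5 with f(x, y) ≡ 0 and those with g(x, y) ≡ 0 (mod 5); the common zeros in that column are the intersection.
  x = 0: f ≡ 0 at y ∈ {4}; g ≡ 0 at y ∈ {1}; common: ∅.
  x = 1: f ≡ 0 at y ∈ {1}; g ≡ 0 at y ∈ {2, 4}; common: ∅.
  x = 2: f ≡ 0 at y ∈ ∅; g ≡ 0 at y ∈ ∅; common: ∅.
  x = 3: f ≡ 0 at y ∈ {3}; g ≡ 0 at y ∈ {1, 3}; common: {3}.
  x = 4: f ≡ 0 at y ∈ {0}; g ≡ 0 at y ∈ {4}; common: ∅.
Collecting: common zeros = {(3, 3)}, so the count is 1.
Comparison with the Bézout bound: 1 ≤ 4 = deg(f)·deg(g), as expected for curves with no common component (the affine F_5-count falls short of the bound because intersections may lie at infinity, over extension fields, or carry multiplicity).


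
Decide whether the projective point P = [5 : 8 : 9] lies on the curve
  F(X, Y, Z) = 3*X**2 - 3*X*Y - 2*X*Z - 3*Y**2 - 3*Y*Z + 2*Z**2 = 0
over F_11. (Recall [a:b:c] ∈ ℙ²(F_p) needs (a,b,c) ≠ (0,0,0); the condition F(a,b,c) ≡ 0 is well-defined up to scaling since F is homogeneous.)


F(5,8,9) ≡ 4 (mod 11); P is NOT on the curve.

Evaluate F(5, 8, 9) term-by-term (mod 11).
  3*X**2 ↦ 3·25·1·1 = 75
  -3*X*Y ↦ -3·5·8·1 = -120
  -2*X*Z ↦ -2·5·1·9 = -90
  -3*Y**2 ↦ -3·1·64·1 = -192
  -3*Y*Z ↦ -3·1·8·9 = -216
  2*Z**2 ↦ 2·1·1·81 = 162
Sum: F(5, 8, 9) = (75) + (-120) + (-90) + (-192) + (-216) + (162) = -381.
Reducing mod 11: -381 ≡ 4 (mod 11).
Since F(a, b, c) ≡ 4 ≠ 0 (mod 11), P does NOT lie on the curve.


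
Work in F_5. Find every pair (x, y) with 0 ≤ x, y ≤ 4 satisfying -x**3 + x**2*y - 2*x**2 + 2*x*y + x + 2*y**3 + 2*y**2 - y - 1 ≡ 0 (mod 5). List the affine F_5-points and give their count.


Affine F_5-points: {(0, 4), (1, 2), (1, 3), (1, 4), (2, 0), (3, 1)}; count = 6.

For each of the 25 pairs (x, y) ∈ F_5², evaluate f(x, y) mod 5. Record the zeros.
  x = 0: [0↦4, 1↦2, 2↦1, 3↦3, 4↦0]  zeros at y ∈ {4}
  x = 1: [0↦2, 1↦3, 2↦0, 3↦0, 4↦0]  zeros at y ∈ {2, 3, 4}
  x = 2: [0↦0, 1↦1, 2↦3, 3↦3, 4↦3]  zeros at y ∈ {0}
  x = 3: [0↦2, 1↦0, 2↦4, 3↦1, 4↦3]  zeros at y ∈ {1}
  x = 4: [0↦2, 1↦4, 2↦2, 3↦3, 4↦4]  zeros at y ∈ ∅
Collecting zeros: affine points = {(0, 4), (1, 2), (1, 3), (1, 4), (2, 0), (3, 1)}.
Total count |C(F_5)_aff| = 6.


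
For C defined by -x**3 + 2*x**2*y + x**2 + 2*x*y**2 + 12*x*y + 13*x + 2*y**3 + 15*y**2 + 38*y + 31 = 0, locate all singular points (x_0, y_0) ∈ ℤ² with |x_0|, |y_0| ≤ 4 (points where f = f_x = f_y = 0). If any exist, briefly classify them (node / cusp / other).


Singular points: {(-1, -2)}; classification: cusp.

Compute partial derivatives:
  f_x = -3*x**2 + 4*x*y + 2*x + 2*y**2 + 12*y + 13.
  f_y = 2*x**2 + 4*x*y + 12*x + 6*y**2 + 30*y + 38.
Scan x_0 ∈ {−4, ..., 4}. For each x_0, f_y(x_0, y) is a polynomial in y; find its integer roots y ∈ {−4, ..., 4}, then test f_x and f at those candidates.
  x = -4: f_y(-4, y) = 6*y**2 + 14*y + 22; no integer root y with |y| ≤ 4.
  x = -3: f_y(-3, y) = 6*y**2 + 18*y + 20; no integer root y with |y| ≤ 4.
  x = -2: f_y(-2, y) = 6*y**2 + 22*y + 22; no integer root y with |y| ≤ 4.
  x = -1: f_y(-1, y) = 6*y**2 + 26*y + 28; vanishes at y ∈ {-2}. (-1, -2): f_x = 0, f = 0 — SINGULAR.
  x = 0: f_y(0, y) = 6*y**2 + 30*y + 38; no integer root y with |y| ≤ 4.
  x = 1: f_y(1, y) = 6*y**2 + 34*y + 52; no integer root y with |y| ≤ 4.
  x = 2: f_y(2, y) = 6*y**2 + 38*y + 70; no integer root y with |y| ≤ 4.
  x = 3: f_y(3, y) = 6*y**2 + 42*y + 92; no integer root y with |y| ≤ 4.
  x = 4: f_y(4, y) = 6*y**2 + 46*y + 118; no integer root y with |y| ≤ 4.
Only singular point on the grid: (-1, -2).
Classify: substitute x = -1 + u, y = -2 + v and expand: f = -u**3 + 2*u**2*v + 2*u*v**2 + 2*v**3 + v**2.
No constant or linear terms (consistent with a singular point). Quadratic part: v**2. Cubic part: -u**3 + 2*u**2*v + 2*u*v**2 + 2*v**3.
The quadratic part v**2 is a perfect square, so there is a single (double) tangent line v = 0, i.e. y = -2. Restricting the cubic part to that line (v = 0) leaves -u**3 ≠ 0, so f is not divisible by v and the branch is v² ≈ u**3 to lowest order — this is a cusp.
Classification: cusp.


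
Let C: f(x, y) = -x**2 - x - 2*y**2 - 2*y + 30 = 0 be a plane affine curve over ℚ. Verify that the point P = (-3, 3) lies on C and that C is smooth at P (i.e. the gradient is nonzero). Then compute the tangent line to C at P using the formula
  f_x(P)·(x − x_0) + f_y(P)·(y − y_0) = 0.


Tangent line at P: 5*x - 14*y + 57 = 0.

Step 1: f(-3, 3) = 0, so P lies on C.
Step 2: partial derivatives
  f_x(x, y) = -2*x - 1, f_y(x, y) = -4*y - 2.
  f_x(P) = 5, f_y(P) = -14 (gradient nonzero, so P is smooth).
Step 3: tangent line at P: 5·(x − -3) + -14·(y − 3) = 0.
Expanding: 5*x - 14*y + 57 = 0.


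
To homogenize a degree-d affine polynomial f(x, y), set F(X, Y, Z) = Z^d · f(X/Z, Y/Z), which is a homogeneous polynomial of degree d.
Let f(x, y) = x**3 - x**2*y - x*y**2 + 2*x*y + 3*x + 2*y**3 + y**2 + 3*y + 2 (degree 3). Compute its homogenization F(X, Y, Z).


F(X, Y, Z) = X**3 - X**2*Y - X*Y**2 + 2*X*Y*Z + 3*X*Z**2 + 2*Y**3 + Y**2*Z + 3*Y*Z**2 + 2*Z**3

deg(f) = 3.
Substitute x = X/Z, y = Y/Z into f, then multiply by Z^3.
  monomial 1·x^3·y^0 ↦ 1·X^3·Y^0·Z^0.
  monomial -1·x^2·y^1 ↦ -1·X^2·Y^1·Z^0.
  monomial -1·x^1·y^2 ↦ -1·X^1·Y^2·Z^0.
  monomial 2·x^1·y^1 ↦ 2·X^1·Y^1·Z^1.
  monomial 3·x^1·y^0 ↦ 3·X^1·Y^0·Z^2.
  monomial 2·x^0·y^3 ↦ 2·X^0·Y^3·Z^0.
  monomial 1·x^0·y^2 ↦ 1·X^0·Y^2·Z^1.
  monomial 3·x^0·y^1 ↦ 3·X^0·Y^1·Z^2.
  monomial 2·x^0·y^0 ↦ 2·X^0·Y^0·Z^3.
Collecting: F(X, Y, Z) = X**3 - X**2*Y - X*Y**2 + 2*X*Y*Z + 3*X*Z**2 + 2*Y**3 + Y**2*Z + 3*Y*Z**2 + 2*Z**3.


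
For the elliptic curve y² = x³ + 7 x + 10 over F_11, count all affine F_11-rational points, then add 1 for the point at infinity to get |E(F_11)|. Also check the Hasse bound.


Affine points = {(3, 5), (3, 6), (4, 5), (4, 6), (5, 4), (5, 7), (6, 2), (6, 9)}; affine count = 8; |E(F_11)| = 9.

Discriminant check: Δ ∝ 4a³ + 27b² = 4·7³ + 27·10² = 4·343 + 27·100 ≡ 2 (mod 11). Nonzero ⇒ E is nonsingular.
For each x ∈ F_11, compute rhs = x³ + 7·x + 10 mod 11, then count y ∈ F_11 with y² ≡ rhs.
  x = 0: rhs = 10, matching y values: none (0 points).
  x = 1: rhs = 7, matching y values: none (0 points).
  x = 2: rhs = 10, matching y values: none (0 points).
  x = 3: rhs = 3, matching y values: 5, 6 (2 points).
  x = 4: rhs = 3, matching y values: 5, 6 (2 points).
  x = 5: rhs = 5, matching y values: 4, 7 (2 points).
  x = 6: rhs = 4, matching y values: 2, 9 (2 points).
  x = 7: rhs = 6, matching y values: none (0 points).
  x = 8: rhs = 6, matching y values: none (0 points).
  x = 9: rhs = 10, matching y values: none (0 points).
  x = 10: rhs = 2, matching y values: none (0 points).
Total affine count: 8.
Full point count |E(F_11)| = 8 + 1 = 9.
Hasse bound: |9 − (11+1)| = |-3| = 3 ≤ 2√11 ≈ 6.6332 ✓.


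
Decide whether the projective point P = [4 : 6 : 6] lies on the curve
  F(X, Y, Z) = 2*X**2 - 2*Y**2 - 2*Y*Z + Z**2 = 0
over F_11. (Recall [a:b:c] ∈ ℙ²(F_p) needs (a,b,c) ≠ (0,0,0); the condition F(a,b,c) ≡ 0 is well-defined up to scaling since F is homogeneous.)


F(4,6,6) ≡ 1 (mod 11); P is NOT on the curve.

Evaluate F(4, 6, 6) term-by-term (mod 11).
  2*X**2 ↦ 2·16·1·1 = 32
  -2*Y**2 ↦ -2·1·36·1 = -72
  -2*Y*Z ↦ -2·1·6·6 = -72
  Z**2 ↦ 1·1·1·36 = 36
Sum: F(4, 6, 6) = (32) + (-72) + (-72) + (36) = -76.
Reducing mod 11: -76 ≡ 1 (mod 11).
Since F(a, b, c) ≡ 1 ≠ 0 (mod 11), P does NOT lie on the curve.


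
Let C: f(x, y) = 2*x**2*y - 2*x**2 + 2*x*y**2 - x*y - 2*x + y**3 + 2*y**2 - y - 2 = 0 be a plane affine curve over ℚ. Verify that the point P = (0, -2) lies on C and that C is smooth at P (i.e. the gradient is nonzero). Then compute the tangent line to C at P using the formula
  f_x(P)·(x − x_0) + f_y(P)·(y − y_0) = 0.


Tangent line at P: 8*x + 3*y + 6 = 0.

Step 1: f(0, -2) = 0, so P lies on C.
Step 2: partial derivatives
  f_x(x, y) = 4*x*y - 4*x + 2*y**2 - y - 2, f_y(x, y) = 2*x**2 + 4*x*y - x + 3*y**2 + 4*y - 1.
  f_x(P) = 8, f_y(P) = 3 (gradient nonzero, so P is smooth).
Step 3: tangent line at P: 8·(x − 0) + 3·(y − -2) = 0.
Expanding: 8*x + 3*y + 6 = 0.


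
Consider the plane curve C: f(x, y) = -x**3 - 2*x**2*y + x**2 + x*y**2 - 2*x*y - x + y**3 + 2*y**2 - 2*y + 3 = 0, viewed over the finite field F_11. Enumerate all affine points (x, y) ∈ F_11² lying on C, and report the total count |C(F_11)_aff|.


Affine F_11-points: {(0, 8), (1, 1), (2, 9), (3, 4), (5, 3), (7, 10), (9, 10)}; count = 7.

For each of the 121 pairs (x, y) ∈ F_11², evaluate f(x, y) mod 11. Record the zeros.
  x = 0: [0↦3, 1↦4, 2↦4, 3↦9, 4↦3, 5↦3, 6↦4, 7↦1, 8↦0, 9↦7, 10↦6]  zeros at y ∈ {8}
  x = 1: [0↦2, 1↦0, 2↦10, 3↦5, 4↦2, 5↦7, 6↦4, 7↦10, 8↦9, 9↦7, 10↦10]  zeros at y ∈ {1}
  x = 2: [0↦8, 1↦10, 2↦4, 3↦7, 4↦3, 5↦9, 6↦9, 7↦9, 8↦4, 9↦0, 10↦3]  zeros at y ∈ {9}
  x = 3: [0↦4, 1↦6, 2↦2, 3↦9, 4↦0, 5↦3, 6↦2, 7↦3, 8↦1, 9↦2, 10↦1]  zeros at y ∈ {4}
  x = 4: [0↦6, 1↦4, 2↦9, 3↦5, 4↦9, 5↦5, 6↦10, 7↦8, 8↦5, 9↦7, 10↦9]  zeros at y ∈ ∅
  x = 5: [0↦8, 1↦9, 2↦8, 3↦0, 4↦2, 5↦9, 6↦5, 7↦7, 8↦10, 9↦9, 10↦10]  zeros at y ∈ {3}
  x = 6: [0↦4, 1↦4, 2↦4, 3↦10, 4↦6, 5↦9, 6↦3, 7↦5, 8↦10, 9↦2, 10↦9]  zeros at y ∈ ∅
  x = 7: [0↦10, 1↦5, 2↦2, 3↦7, 4↦4, 5↦10, 6↦9, 7↦7, 8↦10, 9↦2, 10↦0]  zeros at y ∈ {10}
  x = 8: [0↦9, 1↦6, 2↦7, 3↦7, 4↦1, 5↦6, 6↦6, 7↦7, 8↦4, 9↦3, 10↦10]  zeros at y ∈ ∅
  x = 9: [0↦6, 1↦1, 2↦2, 3↦4, 4↦2, 5↦2, 6↦10, 7↦10, 8↦8, 9↦10, 10↦0]  zeros at y ∈ {10}
  x = 10: [0↦6, 1↦6, 2↦3, 3↦3, 4↦1, 5↦3, 6↦4, 7↦10, 8↦5, 9↦6, 10↦8]  zeros at y ∈ ∅
Collecting zeros: affine points = {(0, 8), (1, 1), (2, 9), (3, 4), (5, 3), (7, 10), (9, 10)}.
Total count |C(F_11)_aff| = 7.


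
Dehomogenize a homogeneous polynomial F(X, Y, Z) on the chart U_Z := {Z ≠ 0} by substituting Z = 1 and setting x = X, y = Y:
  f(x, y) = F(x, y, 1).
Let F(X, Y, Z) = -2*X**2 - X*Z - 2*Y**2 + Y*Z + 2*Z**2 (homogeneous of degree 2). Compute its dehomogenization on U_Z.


f(x, y) = -2*x**2 - x - 2*y**2 + y + 2

On U_Z we set Z = 1. Each monomial c·X^i·Y^j·Z^k in F becomes c·x^i·y^j·1^k = c·x^i·y^j.
Substituting Z = 1: F(X, Y, 1) = -2*x**2 - x - 2*y**2 + y + 2.
Note: deg(f) ≤ deg(F) = 2; strict inequality happens when F is divisible by Z (lost terms).


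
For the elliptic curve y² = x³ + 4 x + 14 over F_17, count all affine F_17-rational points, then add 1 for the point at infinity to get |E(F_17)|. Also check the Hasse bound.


Affine points = {(1, 6), (1, 11), (2, 8), (2, 9), (3, 6), (3, 11), (4, 3), (4, 14), (6, 4), (6, 13), (10, 0), (13, 6), (13, 11), (14, 3), (14, 14), (15, 7), (15, 10), (16, 3), (16, 14)}; affine count = 19; |E(F_17)| = 20.

Discriminant check: Δ ∝ 4a³ + 27b² = 4·4³ + 27·14² = 4·64 + 27·196 ≡ 6 (mod 17). Nonzero ⇒ E is nonsingular.
For each x ∈ F_17, compute rhs = x³ + 4·x + 14 mod 17, then count y ∈ F_17 with y² ≡ rhs.
  x = 0: rhs = 14, matching y values: none (0 points).
  x = 1: rhs = 2, matching y values: 6, 11 (2 points).
  x = 2: rhs = 13, matching y values: 8, 9 (2 points).
  x = 3: rhs = 2, matching y values: 6, 11 (2 points).
  x = 4: rhs = 9, matching y values: 3, 14 (2 points).
  x = 5: rhs = 6, matching y values: none (0 points).
  x = 6: rhs = 16, matching y values: 4, 13 (2 points).
  x = 7: rhs = 11, matching y values: none (0 points).
  x = 8: rhs = 14, matching y values: none (0 points).
  x = 9: rhs = 14, matching y values: none (0 points).
  x = 10: rhs = 0, matching y values: 0 (1 points).
  x = 11: rhs = 12, matching y values: none (0 points).
  x = 12: rhs = 5, matching y values: none (0 points).
  x = 13: rhs = 2, matching y values: 6, 11 (2 points).
  x = 14: rhs = 9, matching y values: 3, 14 (2 points).
  x = 15: rhs = 15, matching y values: 7, 10 (2 points).
  x = 16: rhs = 9, matching y values: 3, 14 (2 points).
Total affine count: 19.
Full point count |E(F_17)| = 19 + 1 = 20.
Hasse bound: |20 − (17+1)| = |2| = 2 ≤ 2√17 ≈ 8.2462 ✓.


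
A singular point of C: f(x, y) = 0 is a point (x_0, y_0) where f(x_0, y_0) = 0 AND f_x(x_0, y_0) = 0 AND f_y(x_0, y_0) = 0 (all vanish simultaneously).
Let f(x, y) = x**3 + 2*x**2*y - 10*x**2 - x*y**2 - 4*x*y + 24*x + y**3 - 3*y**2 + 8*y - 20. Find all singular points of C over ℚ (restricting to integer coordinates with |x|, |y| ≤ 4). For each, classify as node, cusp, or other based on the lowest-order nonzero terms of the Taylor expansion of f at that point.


Singular points: {(2, 2)}; classification: cusp.

Compute partial derivatives:
  f_x = 3*x**2 + 4*x*y - 20*x - y**2 - 4*y + 24.
  f_y = 2*x**2 - 2*x*y - 4*x + 3*y**2 - 6*y + 8.
Scan x_0 ∈ {−4, ..., 4}. For each x_0, f_y(x_0, y) is a polynomial in y; find its integer roots y ∈ {−4, ..., 4}, then test f_x and f at those candidates.
  x = -4: f_y(-4, y) = 3*y**2 + 2*y + 56; no integer root y with |y| ≤ 4.
  x = -3: f_y(-3, y) = 3*y**2 + 38; no integer root y with |y| ≤ 4.
  x = -2: f_y(-2, y) = 3*y**2 - 2*y + 24; no integer root y with |y| ≤ 4.
  x = -1: f_y(-1, y) = 3*y**2 - 4*y + 14; no integer root y with |y| ≤ 4.
  x = 0: f_y(0, y) = 3*y**2 - 6*y + 8; no integer root y with |y| ≤ 4.
  x = 1: f_y(1, y) = 3*y**2 - 8*y + 6; no integer root y with |y| ≤ 4.
  x = 2: f_y(2, y) = 3*y**2 - 10*y + 8; vanishes at y ∈ {2}. (2, 2): f_x = 0, f = 0 — SINGULAR.
  x = 3: f_y(3, y) = 3*y**2 - 12*y + 14; no integer root y with |y| ≤ 4.
  x = 4: f_y(4, y) = 3*y**2 - 14*y + 24; no integer root y with |y| ≤ 4.
Only singular point on the grid: (2, 2).
Classify: substitute x = 2 + u, y = 2 + v and expand: f = u**3 + 2*u**2*v - u*v**2 + v**3 + v**2.
No constant or linear terms (consistent with a singular point). Quadratic part: v**2. Cubic part: u**3 + 2*u**2*v - u*v**2 + v**3.
The quadratic part v**2 is a perfect square, so there is a single (double) tangent line v = 0, i.e. y = 2. Restricting the cubic part to that line (v = 0) leaves u**3 ≠ 0, so f is not divisible by v and the branch is v² ≈ -u**3 to lowest order — this is a cusp.
Classification: cusp.


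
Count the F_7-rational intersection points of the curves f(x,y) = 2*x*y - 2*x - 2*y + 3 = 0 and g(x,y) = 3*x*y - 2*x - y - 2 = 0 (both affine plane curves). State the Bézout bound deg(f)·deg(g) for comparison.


Common zeros: {(0, 5), (2, 4)}; count = 2; Bézout bound = 4.

deg(f) = 2, deg(g) = 2, so Bézout bound = 4.
Scan x ∈ F_7. For each x, list the y ∈ F_7 with f(x, y) ≡ 0 and those with g(x, y) ≡ 0 (mod 7); the common zeros in that column are the intersection.
  x = 0: f ≡ 0 at y ∈ {5}; g ≡ 0 at y ∈ {5}; common: {5}.
  x = 1: f ≡ 0 at y ∈ ∅; g ≡ 0 at y ∈ {2}; common: ∅.
  x = 2: f ≡ 0 at y ∈ {4}; g ≡ 0 at y ∈ {4}; common: {4}.
  x = 3: f ≡ 0 at y ∈ {6}; g ≡ 0 at y ∈ {1}; common: ∅.
  x = 4: f ≡ 0 at y ∈ {2}; g ≡ 0 at y ∈ {6}; common: ∅.
  x = 5: f ≡ 0 at y ∈ {0}; g ≡ 0 at y ∈ ∅; common: ∅.
  x = 6: f ≡ 0 at y ∈ {3}; g ≡ 0 at y ∈ {0}; common: ∅.
Collecting: common zeros = {(0, 5), (2, 4)}, so the count is 2.
Comparison with the Bézout bound: 2 ≤ 4 = deg(f)·deg(g), as expected for curves with no common component (the affine F_7-count falls short of the bound because intersections may lie at infinity, over extension fields, or carry multiplicity).
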